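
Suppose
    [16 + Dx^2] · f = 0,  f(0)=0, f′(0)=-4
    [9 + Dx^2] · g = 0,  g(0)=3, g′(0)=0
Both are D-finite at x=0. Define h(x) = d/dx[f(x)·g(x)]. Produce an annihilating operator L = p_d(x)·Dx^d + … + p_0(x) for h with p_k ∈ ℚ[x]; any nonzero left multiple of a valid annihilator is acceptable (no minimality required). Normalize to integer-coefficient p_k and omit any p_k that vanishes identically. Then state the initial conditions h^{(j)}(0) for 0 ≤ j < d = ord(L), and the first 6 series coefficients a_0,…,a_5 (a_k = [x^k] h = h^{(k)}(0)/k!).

f: a_k = 0, -4, 0, 32/3, 0, -128/15, …
g: a_k = 3, 0, -27/2, 0, 81/8, 0, …
Product ⇒ symmetric product L₀, ord ≤ 4.
Differentiate: ansatz ord ≤ ord L₀ ⇒ L.
L = 49 + 50·Dx^2 + Dx^4  (order 4).
h: a_k = -12, 0, 258, 0, -2101/2, 0, …
ICs: h(0) = -12, h′(0) = 0, h′′(0) = 516, h′′′(0) = 0.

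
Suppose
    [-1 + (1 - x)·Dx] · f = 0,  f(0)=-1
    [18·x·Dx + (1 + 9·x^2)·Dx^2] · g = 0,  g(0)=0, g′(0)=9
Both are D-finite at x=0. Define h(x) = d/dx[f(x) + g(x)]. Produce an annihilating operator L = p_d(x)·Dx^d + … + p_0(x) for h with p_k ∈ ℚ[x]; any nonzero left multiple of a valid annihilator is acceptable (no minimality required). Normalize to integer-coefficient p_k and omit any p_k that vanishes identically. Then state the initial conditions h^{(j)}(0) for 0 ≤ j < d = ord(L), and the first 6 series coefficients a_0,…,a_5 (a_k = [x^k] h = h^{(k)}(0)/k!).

L = (-18 + 72·x + 486·x^2) + (12 - 18·x - 180·x^2 + 486·x^3)·Dx + (-1 - 8·x - 72·x^3 + 81·x^4)·Dx^2  (order 2).
h: a_k = 8, -2, -84, -4, 724, -6, …
ICs: h(0) = 8, h′(0) = -2.

f: a_k = -1, -1, -1, -1, -1, -1, …
g: a_k = 0, 9, 0, -27, 0, 729/5, …
Sum ⇒ L₀ = lclm(L_f,L_g) in ℚ(x)⟨Dx⟩.
Derive L from L₀ (diff closure).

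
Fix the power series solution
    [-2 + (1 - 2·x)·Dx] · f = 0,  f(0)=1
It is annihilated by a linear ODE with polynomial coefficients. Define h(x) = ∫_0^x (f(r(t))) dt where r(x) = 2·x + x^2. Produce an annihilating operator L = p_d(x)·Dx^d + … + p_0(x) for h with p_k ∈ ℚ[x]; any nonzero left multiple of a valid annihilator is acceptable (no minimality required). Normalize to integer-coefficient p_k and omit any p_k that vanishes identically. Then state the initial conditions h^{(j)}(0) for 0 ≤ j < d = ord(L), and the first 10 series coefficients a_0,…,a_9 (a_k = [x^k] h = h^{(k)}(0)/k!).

L = (4 + 4·x)·Dx + (-1 + 4·x + 2·x^2)·Dx^2  (order 2).
h: a_k = 0, 1, 2, 6, 20, 356/5, 264, 7048/7, 3920, 15504, …
ICs: h(0) = 0, h′(0) = 1.

f: a_k = 1, 2, 4, 8, 16, 32, 64, 128, 256, 512, …
Change of var in L_f (x↦r) gives L₀.
h=∫h₀ ⇒ L = L₀·Dx.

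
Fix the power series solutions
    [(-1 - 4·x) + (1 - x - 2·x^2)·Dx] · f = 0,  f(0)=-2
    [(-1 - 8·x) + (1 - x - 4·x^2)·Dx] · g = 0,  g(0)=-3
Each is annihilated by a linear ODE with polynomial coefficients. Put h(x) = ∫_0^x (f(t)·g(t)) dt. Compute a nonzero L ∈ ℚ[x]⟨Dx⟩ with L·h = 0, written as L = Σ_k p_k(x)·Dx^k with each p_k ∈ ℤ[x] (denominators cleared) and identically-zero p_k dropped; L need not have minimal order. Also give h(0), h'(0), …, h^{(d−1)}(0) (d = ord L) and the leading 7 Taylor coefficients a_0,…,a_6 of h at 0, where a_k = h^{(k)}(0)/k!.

f: a_k = -2, -2, -6, -10, -22, -42, -86, …
g: a_k = -3, -3, -15, -27, -87, -195, -543, …
Sym-product of L_f,L_g gives L₀ (≤ ord 1).
∫: right-multiply L₀ by Dx.
L = (-2 - 10·x + 18·x^2 + 32·x^3)·Dx + (1 - 2·x - 5·x^2 + 6·x^3 + 8·x^4)·Dx^2  (order 2).
h: a_k = 0, 6, 6, 18, 33, 414/5, 178, …
ICs: h(0) = 0, h′(0) = 6.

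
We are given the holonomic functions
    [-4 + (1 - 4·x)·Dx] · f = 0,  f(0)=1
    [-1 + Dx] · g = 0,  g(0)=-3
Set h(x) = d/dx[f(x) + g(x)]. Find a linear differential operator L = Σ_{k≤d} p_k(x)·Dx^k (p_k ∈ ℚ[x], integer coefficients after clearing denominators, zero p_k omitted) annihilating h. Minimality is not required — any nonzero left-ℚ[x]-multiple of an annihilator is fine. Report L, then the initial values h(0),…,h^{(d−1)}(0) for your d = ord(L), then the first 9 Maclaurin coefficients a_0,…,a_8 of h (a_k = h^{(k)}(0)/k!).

L = (88 + 32·x) + (-95 - 8·x + 16·x^2)·Dx + (7 - 24·x - 16·x^2)·Dx^2  (order 2).
h: a_k = 1, 29, 381/2, 2047/2, 40959/8, 983039/40, 27525119/240, 880803839/1680, 31708938239/13440, …
ICs: h(0) = 1, h′(0) = 29.

f: a_k = 1, 4, 16, 64, 256, 1024, 4096, 16384, 65536, …
g: a_k = -3, -3, -3/2, -1/2, -1/8, -1/40, -1/240, -1/1680, -1/13440, …
Sum ⇒ L₀ = lclm(L_f,L_g) in ℚ(x)⟨Dx⟩.
h=h₀': d/dx-closure on L₀ ⇒ L.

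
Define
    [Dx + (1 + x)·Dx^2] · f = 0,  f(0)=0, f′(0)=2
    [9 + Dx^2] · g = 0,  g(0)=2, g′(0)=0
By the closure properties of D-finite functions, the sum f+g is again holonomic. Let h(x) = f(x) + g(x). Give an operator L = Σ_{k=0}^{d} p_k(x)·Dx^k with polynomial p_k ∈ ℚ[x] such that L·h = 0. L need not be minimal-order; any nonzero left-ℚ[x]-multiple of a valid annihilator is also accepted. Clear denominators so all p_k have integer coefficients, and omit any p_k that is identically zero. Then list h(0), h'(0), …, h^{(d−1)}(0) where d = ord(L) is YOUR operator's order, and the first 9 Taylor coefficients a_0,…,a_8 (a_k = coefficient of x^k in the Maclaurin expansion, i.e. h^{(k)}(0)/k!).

f: a_k = 0, 2, -1, 2/3, -1/2, 2/5, -1/3, 2/7, -1/4, …
g: a_k = 2, 0, -9, 0, 27/4, 0, -81/40, 0, 729/2240, …
h₀=f+g: left-lcm gives L₀, ord ≤ 4.
L = (135 + 162·x + 81·x^2)·Dx + (99 + 261·x + 243·x^2 + 81·x^3)·Dx^2 + (15 + 18·x + 9·x^2)·Dx^3 + (11 + 29·x + 27·x^2 + 9·x^3)·Dx^4  (order 4).
h: a_k = 2, 2, -10, 2/3, 25/4, 2/5, -283/120, 2/7, 169/2240, …
ICs: h(0) = 2, h′(0) = 2, h′′(0) = -20, h′′′(0) = 4.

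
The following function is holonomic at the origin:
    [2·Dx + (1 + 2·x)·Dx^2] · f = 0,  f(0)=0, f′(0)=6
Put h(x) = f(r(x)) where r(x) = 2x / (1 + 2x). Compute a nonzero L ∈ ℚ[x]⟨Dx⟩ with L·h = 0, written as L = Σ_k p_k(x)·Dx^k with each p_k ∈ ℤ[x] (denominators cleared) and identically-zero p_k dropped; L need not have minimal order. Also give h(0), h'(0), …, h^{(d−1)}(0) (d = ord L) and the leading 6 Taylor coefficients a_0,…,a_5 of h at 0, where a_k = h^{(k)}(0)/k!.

L = (8 + 24·x)·Dx + (1 + 8·x + 12·x^2)·Dx^2  (order 2).
h: a_k = 0, 12, -48, 208, -960, 23232/5, …
ICs: h(0) = 0, h′(0) = 12.

f: a_k = 0, 6, -6, 8, -12, 96/5, …
L₀ from L_f via x↦r, Dx↦r'^{-1}Dx.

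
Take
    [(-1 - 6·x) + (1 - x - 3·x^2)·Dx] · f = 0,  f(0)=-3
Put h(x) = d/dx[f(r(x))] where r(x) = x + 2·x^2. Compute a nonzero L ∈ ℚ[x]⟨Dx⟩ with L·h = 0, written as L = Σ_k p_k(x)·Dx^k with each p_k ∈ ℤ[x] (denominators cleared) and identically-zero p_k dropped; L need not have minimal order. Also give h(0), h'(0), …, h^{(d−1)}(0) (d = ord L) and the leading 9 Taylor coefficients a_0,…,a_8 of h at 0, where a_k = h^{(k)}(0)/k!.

f: a_k = -3, -3, -12, -21, -57, -120, -291, -651, -1524, …
L₀ from L_f via x↦r, Dx↦r'^{-1}Dx.
h₀' ⇒ L via d/dx closure of L₀.
L = (12 + 102·x + 366·x^2 + 1008·x^3 + 2808·x^4 + 4320·x^5 + 2880·x^6) + (-1 - 9·x - 21·x^2 + 50·x^3 + 360·x^4 + 792·x^5 + 1008·x^6 + 576·x^7)·Dx  (order 1).
h: a_k = -3, -36, -207, -924, -4140, -18162, -75369, -308880, -1248345, …
ICs: h(0) = -3.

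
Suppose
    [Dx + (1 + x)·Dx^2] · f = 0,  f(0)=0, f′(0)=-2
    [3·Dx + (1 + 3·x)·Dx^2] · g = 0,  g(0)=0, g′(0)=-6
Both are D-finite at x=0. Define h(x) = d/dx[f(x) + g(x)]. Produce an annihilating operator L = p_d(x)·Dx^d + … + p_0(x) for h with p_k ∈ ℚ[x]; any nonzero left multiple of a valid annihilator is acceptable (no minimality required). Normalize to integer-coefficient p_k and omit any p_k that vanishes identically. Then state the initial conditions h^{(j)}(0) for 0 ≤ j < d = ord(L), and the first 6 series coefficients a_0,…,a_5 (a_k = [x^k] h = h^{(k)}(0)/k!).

f: a_k = 0, -2, 1, -2/3, 1/2, -2/5, …
g: a_k = 0, -6, 9, -18, 81/2, -486/5, …
Weyl lclm of L_f,L_g ⇒ L₀ (ord ≤ 4).
Differentiate: ansatz ord ≤ ord L₀ ⇒ L.
L = 6 + (8 + 12·x)·Dx + (1 + 4·x + 3·x^2)·Dx^2  (order 2).
h: a_k = -8, 20, -56, 164, -488, 1460, …
ICs: h(0) = -8, h′(0) = 20.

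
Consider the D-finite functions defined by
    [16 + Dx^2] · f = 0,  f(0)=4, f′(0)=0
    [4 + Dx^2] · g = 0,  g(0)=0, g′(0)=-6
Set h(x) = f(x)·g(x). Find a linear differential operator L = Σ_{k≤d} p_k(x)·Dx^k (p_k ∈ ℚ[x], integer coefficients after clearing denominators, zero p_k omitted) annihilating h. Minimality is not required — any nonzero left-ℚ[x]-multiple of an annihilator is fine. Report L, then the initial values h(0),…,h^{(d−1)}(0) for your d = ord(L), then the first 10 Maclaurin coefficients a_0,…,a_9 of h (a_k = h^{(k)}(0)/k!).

L = 144 + 40·Dx^2 + Dx^4  (order 4).
h: a_k = 0, -24, 0, 208, 0, -1936/5, 0, 34976/105, 0, -157456/945, …
ICs: h(0) = 0, h′(0) = -24, h′′(0) = 0, h′′′(0) = 1248.

f: a_k = 4, 0, -32, 0, 128/3, 0, -1024/45, 0, 2048/315, 0, …
g: a_k = 0, -6, 0, 4, 0, -4/5, 0, 8/105, 0, -4/945, …
Sym-product of L_f,L_g gives L₀ (≤ ord 4).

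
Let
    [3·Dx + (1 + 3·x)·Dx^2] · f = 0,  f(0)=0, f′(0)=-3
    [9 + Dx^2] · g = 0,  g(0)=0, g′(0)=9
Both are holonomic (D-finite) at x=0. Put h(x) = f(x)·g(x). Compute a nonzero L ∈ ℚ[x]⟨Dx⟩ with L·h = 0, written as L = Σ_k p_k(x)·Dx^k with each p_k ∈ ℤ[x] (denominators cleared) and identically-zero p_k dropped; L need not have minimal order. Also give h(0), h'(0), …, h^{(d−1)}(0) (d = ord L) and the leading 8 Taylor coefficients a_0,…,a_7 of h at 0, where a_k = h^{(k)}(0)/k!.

f: a_k = 0, -3, 9/2, -9, 81/4, -243/5, 243/2, -2187/7, …
g: a_k = 0, 9, 0, -27/2, 0, 243/40, 0, -729/560, …
L₀ := L_f ⊗_s L_g (sym. prod.), ord ≤ 4.
L = (-81 + 486·x + 4617·x^2 + 11664·x^3 + 8748·x^4) + (36 + 540·x + 1944·x^2 + 1944·x^3)·Dx + (180·x + 1134·x^2 + 2592·x^3 + 1944·x^4)·Dx^2 + (4 + 60·x + 216·x^2 + 216·x^3)·Dx^3 + (1 + 14·x + 69·x^2 + 144·x^3 + 108·x^4)·Dx^4  (order 4).
h: a_k = 0, 0, -27, 81/2, -81/2, 243/2, -2673/8, 67797/80, …
ICs: h(0) = 0, h′(0) = 0, h′′(0) = -54, h′′′(0) = 243.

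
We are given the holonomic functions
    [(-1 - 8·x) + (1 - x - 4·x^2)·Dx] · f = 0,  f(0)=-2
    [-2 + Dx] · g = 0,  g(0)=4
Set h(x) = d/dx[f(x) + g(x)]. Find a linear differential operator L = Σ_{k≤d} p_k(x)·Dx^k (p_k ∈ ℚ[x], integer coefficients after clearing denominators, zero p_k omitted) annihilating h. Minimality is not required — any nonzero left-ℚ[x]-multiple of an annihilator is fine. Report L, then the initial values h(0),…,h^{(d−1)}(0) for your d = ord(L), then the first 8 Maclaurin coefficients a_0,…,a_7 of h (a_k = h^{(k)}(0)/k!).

L = (34 + 452·x + 512·x^2 + 1920·x^3 + 768·x^4) + (-25 - 228·x - 334·x^2 - 864·x^3 + 160·x^4 + 256·x^5)·Dx + (4 + x + 39·x^2 - 48·x^3 - 272·x^4 - 128·x^5)·Dx^2  (order 2).
h: a_k = 6, -4, -38, -664/3, -1934/3, -32548/15, -277798/45, -5871536/315, …
ICs: h(0) = 6, h′(0) = -4.

f: a_k = -2, -2, -10, -18, -58, -130, -362, -882, …
g: a_k = 4, 8, 8, 16/3, 8/3, 16/15, 16/45, 32/315, …
Weyl lclm of L_f,L_g ⇒ L₀ (ord ≤ 2).
Differentiate: ansatz ord ≤ ord L₀ ⇒ L.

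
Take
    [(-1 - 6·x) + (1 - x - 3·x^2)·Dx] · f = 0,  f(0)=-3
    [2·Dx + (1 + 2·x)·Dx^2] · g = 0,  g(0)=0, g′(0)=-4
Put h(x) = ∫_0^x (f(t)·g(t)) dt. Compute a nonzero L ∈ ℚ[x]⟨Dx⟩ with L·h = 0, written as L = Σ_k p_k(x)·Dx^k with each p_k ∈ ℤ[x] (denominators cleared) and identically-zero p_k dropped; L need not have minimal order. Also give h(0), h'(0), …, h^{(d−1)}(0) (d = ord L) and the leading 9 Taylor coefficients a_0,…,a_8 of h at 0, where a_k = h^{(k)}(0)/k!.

L = (8 + 24·x)·Dx + (18·x + 30·x^2)·Dx^2 + (-1 - x + 5·x^2 + 6·x^3)·Dx^3  (order 3).
h: a_k = 0, 0, 6, 0, 13, 28/5, 556/15, 1212/35, 8919/70, …
ICs: h(0) = 0, h′(0) = 0, h′′(0) = 12.

f: a_k = -3, -3, -12, -21, -57, -120, -291, -651, -1524, …
g: a_k = 0, -4, 4, -16/3, 8, -64/5, 64/3, -256/7, 64, …
f·g: L₀ = L_f ⊗_s L_g, ord ≤ 1·2.
Integrate: L := L₀·Dx.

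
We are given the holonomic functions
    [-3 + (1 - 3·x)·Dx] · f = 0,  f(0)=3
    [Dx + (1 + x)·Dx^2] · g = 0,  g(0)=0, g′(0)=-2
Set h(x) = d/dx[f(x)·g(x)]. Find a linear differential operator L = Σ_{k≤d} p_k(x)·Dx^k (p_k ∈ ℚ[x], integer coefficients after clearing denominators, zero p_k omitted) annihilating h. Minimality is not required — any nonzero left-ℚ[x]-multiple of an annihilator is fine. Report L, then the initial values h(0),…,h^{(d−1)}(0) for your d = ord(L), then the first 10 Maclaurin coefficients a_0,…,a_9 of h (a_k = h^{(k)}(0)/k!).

L = 12 + (7 + 15·x)·Dx + (-1 + 2·x + 3·x^2)·Dx^2  (order 2).
h: a_k = -6, -30, -141, -558, -4197/2, -37743/5, -264261/10, -3170922/35, -42808287/140, -14269345/14, …
ICs: h(0) = -6, h′(0) = -30.

f: a_k = 3, 9, 27, 81, 243, 729, 2187, 6561, 19683, 59049, …
g: a_k = 0, -2, 1, -2/3, 1/2, -2/5, 1/3, -2/7, 1/4, -2/9, …
f·g: L₀ = L_f ⊗_s L_g, ord ≤ 1·2.
Derive L from L₀ (diff closure).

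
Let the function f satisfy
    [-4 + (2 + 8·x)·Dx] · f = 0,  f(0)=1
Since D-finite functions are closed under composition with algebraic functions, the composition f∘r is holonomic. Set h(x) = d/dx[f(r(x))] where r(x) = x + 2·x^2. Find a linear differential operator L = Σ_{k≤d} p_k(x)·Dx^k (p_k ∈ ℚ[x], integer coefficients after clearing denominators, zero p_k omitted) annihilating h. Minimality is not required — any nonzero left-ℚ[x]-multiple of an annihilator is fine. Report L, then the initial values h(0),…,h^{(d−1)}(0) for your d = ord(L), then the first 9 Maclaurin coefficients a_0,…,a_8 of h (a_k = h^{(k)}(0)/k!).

L = 2 + (-1 - 8·x - 24·x^2 - 32·x^3)·Dx  (order 1).
h: a_k = 2, 4, -12, 24, -20, -72, 392, -976, 972, …
ICs: h(0) = 2.

f: a_k = 1, 2, -2, 4, -10, 28, -84, 264, -858, …
Substitute x→r, Dx→(1/r')Dx; clear ⇒ L₀.
Derive L from L₀ (diff closure).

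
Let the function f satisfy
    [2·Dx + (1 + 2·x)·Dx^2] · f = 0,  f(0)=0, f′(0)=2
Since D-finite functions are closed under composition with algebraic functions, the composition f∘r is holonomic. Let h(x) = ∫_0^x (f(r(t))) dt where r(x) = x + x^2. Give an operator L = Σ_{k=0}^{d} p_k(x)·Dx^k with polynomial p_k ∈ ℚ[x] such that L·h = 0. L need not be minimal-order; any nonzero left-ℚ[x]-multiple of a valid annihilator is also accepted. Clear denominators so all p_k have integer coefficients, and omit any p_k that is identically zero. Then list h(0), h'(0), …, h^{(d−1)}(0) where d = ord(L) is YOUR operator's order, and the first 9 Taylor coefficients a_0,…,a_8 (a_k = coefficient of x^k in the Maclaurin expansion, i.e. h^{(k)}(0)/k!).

f: a_k = 0, 2, -2, 8/3, -4, 32/5, -32/3, 128/7, -32, …
L₀ from L_f via x↦r, Dx↦r'^{-1}Dx.
h=∫h₀ ⇒ L = L₀·Dx.
L = (4·x + 4·x^2)·Dx^2 + (1 + 4·x + 6·x^2 + 4·x^3)·Dx^3  (order 3).
h: a_k = 0, 0, 1, 0, -1/3, 2/5, -4/15, 0, 2/7, …
ICs: h(0) = 0, h′(0) = 0, h′′(0) = 2.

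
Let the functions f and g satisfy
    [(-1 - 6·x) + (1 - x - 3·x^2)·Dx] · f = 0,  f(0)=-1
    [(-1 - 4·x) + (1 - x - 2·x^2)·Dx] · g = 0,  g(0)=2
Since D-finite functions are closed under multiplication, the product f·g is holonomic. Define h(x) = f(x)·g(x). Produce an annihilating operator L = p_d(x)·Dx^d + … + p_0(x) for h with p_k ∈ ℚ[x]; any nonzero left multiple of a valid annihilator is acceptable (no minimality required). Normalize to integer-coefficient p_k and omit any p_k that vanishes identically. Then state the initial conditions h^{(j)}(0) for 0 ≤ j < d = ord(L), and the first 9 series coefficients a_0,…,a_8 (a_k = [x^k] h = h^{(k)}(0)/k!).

L = (-2 - 8·x + 15·x^2 + 24·x^3) + (1 - 2·x - 4·x^2 + 5·x^3 + 6·x^4)·Dx  (order 1).
h: a_k = -2, -4, -16, -38, -108, -264, -674, -1636, -4000, …
ICs: h(0) = -2.

f: a_k = -1, -1, -4, -7, -19, -40, -97, -217, -508, …
g: a_k = 2, 2, 6, 10, 22, 42, 86, 170, 342, …
h₀=f·g: eliminate ⇒ L₀, order ≤ 1·1.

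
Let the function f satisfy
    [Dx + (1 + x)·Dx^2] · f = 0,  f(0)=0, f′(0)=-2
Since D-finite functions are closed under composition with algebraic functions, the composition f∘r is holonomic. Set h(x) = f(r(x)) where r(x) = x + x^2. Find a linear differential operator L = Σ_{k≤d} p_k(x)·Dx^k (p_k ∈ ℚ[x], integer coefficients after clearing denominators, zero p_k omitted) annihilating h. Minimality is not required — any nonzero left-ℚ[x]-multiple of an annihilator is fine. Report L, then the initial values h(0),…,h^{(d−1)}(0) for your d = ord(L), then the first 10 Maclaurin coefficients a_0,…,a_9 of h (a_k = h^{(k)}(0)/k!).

f: a_k = 0, -2, 1, -2/3, 1/2, -2/5, 1/3, -2/7, 1/4, -2/9, …
h₀=f(r): pull back L_f along r ⇒ L₀.
L = (-1 + 2·x + 2·x^2)·Dx + (1 + 3·x + 3·x^2 + 2·x^3)·Dx^2  (order 2).
h: a_k = 0, -2, -1, 4/3, -1/2, -2/5, 2/3, -2/7, -1/4, 4/9, …
ICs: h(0) = 0, h′(0) = -2.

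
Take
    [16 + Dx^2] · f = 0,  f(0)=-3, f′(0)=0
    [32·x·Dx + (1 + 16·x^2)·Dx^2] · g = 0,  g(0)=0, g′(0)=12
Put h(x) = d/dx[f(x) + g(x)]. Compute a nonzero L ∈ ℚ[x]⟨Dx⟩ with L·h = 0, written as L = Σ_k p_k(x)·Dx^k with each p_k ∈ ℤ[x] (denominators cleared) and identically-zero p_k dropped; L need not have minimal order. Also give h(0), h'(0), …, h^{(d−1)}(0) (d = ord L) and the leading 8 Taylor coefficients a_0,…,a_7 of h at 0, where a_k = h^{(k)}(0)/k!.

L = (-5632·x + 114688·x^3 + 131072·x^5) + (-16 + 1792·x^2 + 36864·x^4 + 65536·x^6)·Dx + (-352·x + 7168·x^3 + 8192·x^5)·Dx^2 + (-1 + 112·x^2 + 2304·x^4 + 4096·x^6)·Dx^3  (order 3).
h: a_k = 12, 48, -192, -128, 3072, 512/5, -49152, -4096/105, …
ICs: h(0) = 12, h′(0) = 48, h′′(0) = -384.

f: a_k = -3, 0, 24, 0, -32, 0, 256/15, 0, …
g: a_k = 0, 12, 0, -64, 0, 3072/5, 0, -49152/7, …
Sum ⇒ L₀ = lclm(L_f,L_g) in ℚ(x)⟨Dx⟩.
Derive L from L₀ (diff closure).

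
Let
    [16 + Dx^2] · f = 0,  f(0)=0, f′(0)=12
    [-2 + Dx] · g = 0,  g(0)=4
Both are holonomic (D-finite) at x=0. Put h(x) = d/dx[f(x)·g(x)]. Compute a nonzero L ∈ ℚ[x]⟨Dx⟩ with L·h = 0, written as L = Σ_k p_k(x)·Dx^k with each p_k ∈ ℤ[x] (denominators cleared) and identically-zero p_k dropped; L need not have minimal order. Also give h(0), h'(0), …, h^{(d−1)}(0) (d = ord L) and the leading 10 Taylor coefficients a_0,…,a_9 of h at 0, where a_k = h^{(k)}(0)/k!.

f: a_k = 0, 12, 0, -32, 0, 128/5, 0, -1024/105, 0, 2048/945, …
g: a_k = 4, 8, 8, 16/3, 8/3, 16/15, 16/45, 32/315, 8/315, 16/2835, …
Product ⇒ symmetric product L₀, ord ≤ 2.
Differentiate: ansatz ord ≤ ord L₀ ⇒ L.
L = 20 - 4·Dx + Dx^2  (order 2).
h: a_k = 48, 192, -96, -768, -608, 1408/5, 8896/15, 1024/5, -11488/105, -99712/945, …
ICs: h(0) = 48, h′(0) = 192.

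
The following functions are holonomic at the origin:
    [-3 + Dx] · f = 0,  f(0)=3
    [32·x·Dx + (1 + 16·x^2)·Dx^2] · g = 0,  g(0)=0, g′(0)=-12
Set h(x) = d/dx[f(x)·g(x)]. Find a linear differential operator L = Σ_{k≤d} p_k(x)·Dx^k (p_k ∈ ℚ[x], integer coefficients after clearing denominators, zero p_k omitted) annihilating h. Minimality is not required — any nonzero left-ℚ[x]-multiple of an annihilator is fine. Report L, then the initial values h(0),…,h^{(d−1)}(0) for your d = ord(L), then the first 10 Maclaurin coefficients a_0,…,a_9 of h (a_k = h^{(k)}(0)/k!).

L = (-69 - 576·x + 5472·x^2 - 9216·x^3 + 6912·x^4) + (14 + 288·x - 2112·x^2 + 4608·x^3 - 4608·x^4)·Dx + (3 - 32·x + 96·x^2 - 512·x^3 + 768·x^4)·Dx^2  (order 2).
h: a_k = -36, -216, 90, 1656, -11007/2, -28431, 1873521/20, 15476778/35, -1747701801/1120, -3893623863/560, …
ICs: h(0) = -36, h′(0) = -216.

f: a_k = 3, 9, 27/2, 27/2, 81/8, 243/40, 243/80, 729/560, 2187/4480, 729/4480, …
g: a_k = 0, -12, 0, 64, 0, -3072/5, 0, 49152/7, 0, -262144/3, …
L₀ := L_f ⊗_s L_g (sym. prod.), ord ≤ 2.
h=h₀': d/dx-closure on L₀ ⇒ L.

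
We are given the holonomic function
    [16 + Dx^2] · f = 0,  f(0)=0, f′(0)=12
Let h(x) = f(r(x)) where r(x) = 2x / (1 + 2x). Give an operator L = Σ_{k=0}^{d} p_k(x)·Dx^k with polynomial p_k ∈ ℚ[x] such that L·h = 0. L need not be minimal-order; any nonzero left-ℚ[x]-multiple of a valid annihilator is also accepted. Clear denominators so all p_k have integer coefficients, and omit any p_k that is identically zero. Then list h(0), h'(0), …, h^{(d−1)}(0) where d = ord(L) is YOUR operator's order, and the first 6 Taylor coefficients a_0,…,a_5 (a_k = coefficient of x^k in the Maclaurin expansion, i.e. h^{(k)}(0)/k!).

L = 64 + (4 + 24·x + 48·x^2 + 32·x^3)·Dx + (1 + 8·x + 24·x^2 + 32·x^3 + 16·x^4)·Dx^2  (order 2).
h: a_k = 0, 24, -48, -160, 1344, -24704/5, …
ICs: h(0) = 0, h′(0) = 24.

f: a_k = 0, 12, 0, -32, 0, 128/5, …
Change of var in L_f (x↦r) gives L₀.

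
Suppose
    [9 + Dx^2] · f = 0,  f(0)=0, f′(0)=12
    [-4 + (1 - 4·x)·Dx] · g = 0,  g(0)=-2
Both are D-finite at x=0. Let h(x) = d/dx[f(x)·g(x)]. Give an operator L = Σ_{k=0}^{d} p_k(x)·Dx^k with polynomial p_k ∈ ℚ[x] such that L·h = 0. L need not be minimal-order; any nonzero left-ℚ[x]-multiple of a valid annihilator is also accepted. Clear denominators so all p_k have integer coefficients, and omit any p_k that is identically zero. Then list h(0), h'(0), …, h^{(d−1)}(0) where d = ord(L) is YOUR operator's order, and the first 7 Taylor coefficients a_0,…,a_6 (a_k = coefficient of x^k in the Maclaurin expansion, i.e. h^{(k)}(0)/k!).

f: a_k = 0, 12, 0, -18, 0, 81/10, 0, …
g: a_k = -2, -8, -32, -128, -512, -2048, -8192, …
L₀ := L_f ⊗_s L_g (sym. prod.), ord ≤ 2.
Derive L from L₀ (diff closure).
L = (-23 - 72·x + 144·x^2) + (-8 + 32·x)·Dx + (1 - 8·x + 16·x^2)·Dx^2  (order 2).
h: a_k = -24, -192, -1044, -5568, -27921, -670104/5, -6254061/10, …
ICs: h(0) = -24, h′(0) = -192.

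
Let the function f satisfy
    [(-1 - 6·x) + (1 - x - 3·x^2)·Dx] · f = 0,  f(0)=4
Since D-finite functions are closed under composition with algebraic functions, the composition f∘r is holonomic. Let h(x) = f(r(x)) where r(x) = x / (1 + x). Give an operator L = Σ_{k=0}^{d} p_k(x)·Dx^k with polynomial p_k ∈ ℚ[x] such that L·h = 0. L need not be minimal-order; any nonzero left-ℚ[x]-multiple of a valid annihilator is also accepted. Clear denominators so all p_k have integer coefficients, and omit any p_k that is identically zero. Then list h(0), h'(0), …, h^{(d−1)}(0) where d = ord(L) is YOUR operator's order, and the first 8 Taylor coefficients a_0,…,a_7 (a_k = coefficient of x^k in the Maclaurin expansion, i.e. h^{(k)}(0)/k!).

L = (1 + 7·x) + (-1 - 2·x + 2·x^2 + 3·x^3)·Dx  (order 1).
h: a_k = 4, 4, 12, 0, 36, -36, 144, -252, …
ICs: h(0) = 4.

f: a_k = 4, 4, 16, 28, 76, 160, 388, 868, …
h₀=f(r): pull back L_f along r ⇒ L₀.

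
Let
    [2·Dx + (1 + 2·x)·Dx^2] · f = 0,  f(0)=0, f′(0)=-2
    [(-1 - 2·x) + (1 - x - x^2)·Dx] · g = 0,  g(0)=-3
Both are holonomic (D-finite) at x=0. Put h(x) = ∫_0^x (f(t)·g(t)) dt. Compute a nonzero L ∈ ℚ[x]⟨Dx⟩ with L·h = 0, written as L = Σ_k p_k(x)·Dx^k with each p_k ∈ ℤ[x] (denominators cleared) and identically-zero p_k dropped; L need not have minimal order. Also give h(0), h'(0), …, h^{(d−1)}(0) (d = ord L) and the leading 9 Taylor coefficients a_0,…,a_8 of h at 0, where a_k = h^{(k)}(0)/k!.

f: a_k = 0, -2, 2, -8/3, 4, -32/5, 32/3, -128/7, 32, …
g: a_k = -3, -3, -6, -9, -15, -24, -39, -63, -102, …
Sym-product of L_f,L_g gives L₀ (≤ ord 2).
Integrate: L := L₀·Dx.
L = (4 + 8·x)·Dx + (10·x + 10·x^2)·Dx^2 + (-1 - x + 3·x^2 + 2·x^3)·Dx^3  (order 3).
h: a_k = 0, 0, 3, 0, 7/2, 2/5, 88/15, 26/35, 1667/140, …
ICs: h(0) = 0, h′(0) = 0, h′′(0) = 6.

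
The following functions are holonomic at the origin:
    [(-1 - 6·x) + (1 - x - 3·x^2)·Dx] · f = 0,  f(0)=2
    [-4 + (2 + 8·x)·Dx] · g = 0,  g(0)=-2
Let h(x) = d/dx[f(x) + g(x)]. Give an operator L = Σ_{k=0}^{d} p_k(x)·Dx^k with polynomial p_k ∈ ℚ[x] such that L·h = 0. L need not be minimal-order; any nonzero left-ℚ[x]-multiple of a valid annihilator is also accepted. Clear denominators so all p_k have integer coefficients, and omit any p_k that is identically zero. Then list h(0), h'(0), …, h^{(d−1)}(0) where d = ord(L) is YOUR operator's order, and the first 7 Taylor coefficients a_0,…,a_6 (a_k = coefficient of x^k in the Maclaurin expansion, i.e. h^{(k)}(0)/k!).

L = (-90 - 516·x - 1548·x^2 - 1296·x^3 - 1620·x^4) + (-15 - 288·x - 1752·x^2 - 4068·x^3 - 4914·x^4 - 4860·x^5)·Dx + (5 + 45·x + 109·x^2 - 18·x^3 - 468·x^4 - 1278·x^5 - 1080·x^6)·Dx^2  (order 2).
h: a_k = -2, 24, 18, 232, 120, 2172, -658, …
ICs: h(0) = -2, h′(0) = 24.

f: a_k = 2, 2, 8, 14, 38, 80, 194, …
g: a_k = -2, -4, 4, -8, 20, -56, 168, …
h₀=f+g: left-lcm gives L₀, ord ≤ 2.
h₀' ⇒ L via d/dx closure of L₀.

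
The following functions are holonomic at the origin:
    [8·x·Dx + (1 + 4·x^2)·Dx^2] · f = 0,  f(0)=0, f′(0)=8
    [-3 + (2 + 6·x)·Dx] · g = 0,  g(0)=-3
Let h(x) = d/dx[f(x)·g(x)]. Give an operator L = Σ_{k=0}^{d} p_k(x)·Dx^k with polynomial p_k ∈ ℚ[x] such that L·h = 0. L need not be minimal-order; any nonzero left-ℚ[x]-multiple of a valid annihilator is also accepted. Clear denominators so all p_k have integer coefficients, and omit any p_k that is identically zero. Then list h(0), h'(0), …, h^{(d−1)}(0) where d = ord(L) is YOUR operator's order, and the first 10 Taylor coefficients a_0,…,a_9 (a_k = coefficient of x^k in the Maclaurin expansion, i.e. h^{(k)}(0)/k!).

f: a_k = 0, 8, 0, -32/3, 0, 128/5, 0, -512/7, 0, 2048/9, …
g: a_k = -3, -9/2, 27/8, -81/16, 1215/128, -5103/256, 45927/1024, -216513/2048, 8444007/32768, -42220035/65536, …
Product ⇒ symmetric product L₀, ord ≤ 2.
Differentiate: ansatz ord ≤ ord L₀ ⇒ L.
L = (15 + 1440·x + 1656·x^2 - 3456·x^3 - 1296·x^4) + (172 + 1188·x + 3552·x^2 + 1152·x^3 - 12096·x^4 - 5184·x^5)·Dx + (36 + 152·x + 36·x^2 - 256·x^3 - 864·x^4 - 3456·x^5 - 1728·x^6)·Dx^2  (order 2).
h: a_k = -24, -72, 177, 30, -2949/16, -105921/80, 2523957/640, -3884931/1120, 231364569/28672, -1488121321/28672, …
ICs: h(0) = -24, h′(0) = -72.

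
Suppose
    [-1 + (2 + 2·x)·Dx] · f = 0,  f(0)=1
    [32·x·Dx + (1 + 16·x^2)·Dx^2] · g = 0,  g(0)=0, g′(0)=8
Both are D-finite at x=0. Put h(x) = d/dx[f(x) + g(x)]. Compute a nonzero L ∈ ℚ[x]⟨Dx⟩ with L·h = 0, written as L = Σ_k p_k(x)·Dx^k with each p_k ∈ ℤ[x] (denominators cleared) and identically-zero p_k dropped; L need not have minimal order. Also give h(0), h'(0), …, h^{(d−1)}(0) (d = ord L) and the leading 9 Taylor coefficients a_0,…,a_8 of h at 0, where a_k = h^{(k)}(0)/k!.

L = (-64 - 160·x + 3072·x^2 + 1536·x^3) + (-131 - 256·x + 5920·x^2 + 12288·x^3 + 5376·x^4)·Dx + (-2 + 126·x + 192·x^2 + 2112·x^3 + 3584·x^4 + 1536·x^5)·Dx^2  (order 2).
h: a_k = 17/2, -1/4, -2045/16, -5/32, 524323/256, -63/512, -67108633/2048, -429/4096, 34359744803/65536, …
ICs: h(0) = 17/2, h′(0) = -1/4.

f: a_k = 1, 1/2, -1/8, 1/16, -5/128, 7/256, -21/1024, 33/2048, -429/32768, …
g: a_k = 0, 8, 0, -128/3, 0, 2048/5, 0, -32768/7, 0, …
f+g: L₀ = lclm(L_f,L_g), ord ≤ 1+2.
Differentiate: ansatz ord ≤ ord L₀ ⇒ L.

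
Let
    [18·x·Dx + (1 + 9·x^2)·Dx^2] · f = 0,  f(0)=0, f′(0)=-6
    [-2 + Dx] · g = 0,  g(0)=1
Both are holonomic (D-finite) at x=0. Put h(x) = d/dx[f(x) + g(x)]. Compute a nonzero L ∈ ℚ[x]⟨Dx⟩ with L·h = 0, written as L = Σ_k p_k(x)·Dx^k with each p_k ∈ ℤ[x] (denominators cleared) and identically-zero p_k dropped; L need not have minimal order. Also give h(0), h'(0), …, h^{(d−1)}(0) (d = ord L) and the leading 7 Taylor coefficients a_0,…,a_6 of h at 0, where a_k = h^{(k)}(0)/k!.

f: a_k = 0, -6, 0, 18, 0, -486/5, 0, …
g: a_k = 1, 2, 2, 4/3, 2/3, 4/15, 4/45, …
Sum ⇒ L₀ = lclm(L_f,L_g) in ℚ(x)⟨Dx⟩.
h₀' ⇒ L via d/dx closure of L₀.
L = (18 - 36·x - 486·x^2 - 324·x^3) + (-11 + 207·x^2 - 162·x^4)·Dx + (1 + 9·x + 18·x^2 + 81·x^3 + 81·x^4)·Dx^2  (order 2).
h: a_k = -4, 4, 58, 8/3, -1454/3, 8/15, 196838/45, …
ICs: h(0) = -4, h′(0) = 4.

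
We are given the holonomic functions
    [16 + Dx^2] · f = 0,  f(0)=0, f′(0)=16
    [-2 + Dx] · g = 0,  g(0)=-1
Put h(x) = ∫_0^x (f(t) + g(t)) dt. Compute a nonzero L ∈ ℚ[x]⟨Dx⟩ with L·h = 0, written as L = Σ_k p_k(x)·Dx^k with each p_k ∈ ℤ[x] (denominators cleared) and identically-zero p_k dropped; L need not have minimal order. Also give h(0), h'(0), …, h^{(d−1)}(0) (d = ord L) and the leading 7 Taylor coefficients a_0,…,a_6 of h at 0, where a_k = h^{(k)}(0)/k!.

f: a_k = 0, 16, 0, -128/3, 0, 512/15, 0, …
g: a_k = -1, -2, -2, -4/3, -2/3, -4/15, -4/45, …
h₀=f+g: left-lcm gives L₀, ord ≤ 3.
h=∫₀ˣh₀: take L = L₀·Dx.
L = -32·Dx + 16·Dx^2 - 2·Dx^3 + Dx^4  (order 4).
h: a_k = 0, -1, 7, -2/3, -11, -2/15, 254/45, …
ICs: h(0) = 0, h′(0) = -1, h′′(0) = 14, h′′′(0) = -4.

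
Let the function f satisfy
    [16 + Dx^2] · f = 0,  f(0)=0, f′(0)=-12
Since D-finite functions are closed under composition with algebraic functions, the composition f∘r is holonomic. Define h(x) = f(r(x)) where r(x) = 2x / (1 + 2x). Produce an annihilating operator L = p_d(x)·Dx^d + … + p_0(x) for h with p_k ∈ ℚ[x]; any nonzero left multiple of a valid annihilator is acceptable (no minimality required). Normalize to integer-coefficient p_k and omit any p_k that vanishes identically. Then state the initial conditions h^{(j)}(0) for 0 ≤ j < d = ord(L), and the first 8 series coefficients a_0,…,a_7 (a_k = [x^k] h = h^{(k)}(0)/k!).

L = 64 + (4 + 24·x + 48·x^2 + 32·x^3)·Dx + (1 + 8·x + 24·x^2 + 32·x^3 + 16·x^4)·Dx^2  (order 2).
h: a_k = 0, -24, 48, 160, -1344, 24704/5, -11520, 1260032/105, …
ICs: h(0) = 0, h′(0) = -24.

f: a_k = 0, -12, 0, 32, 0, -128/5, 0, 1024/105, …
f∘r: x↦r, Dx↦Dx/r' in L_f ⇒ L₀.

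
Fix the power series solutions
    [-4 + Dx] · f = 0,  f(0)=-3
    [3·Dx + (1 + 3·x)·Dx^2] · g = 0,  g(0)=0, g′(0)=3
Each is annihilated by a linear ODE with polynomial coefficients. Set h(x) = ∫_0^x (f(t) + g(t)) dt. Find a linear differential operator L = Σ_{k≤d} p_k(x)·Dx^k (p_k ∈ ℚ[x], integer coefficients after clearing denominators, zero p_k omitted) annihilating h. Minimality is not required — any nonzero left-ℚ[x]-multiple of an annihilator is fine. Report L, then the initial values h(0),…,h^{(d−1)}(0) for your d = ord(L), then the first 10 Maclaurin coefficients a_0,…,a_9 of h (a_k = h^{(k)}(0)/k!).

L = (-120 - 144·x)·Dx^2 + (2 - 96·x - 144·x^2)·Dx^3 + (7 + 33·x + 36·x^2)·Dx^4  (order 4).
h: a_k = 0, -3, -9/2, -19/2, -23/4, -209/20, 23/6, -4157/210, 31781/840, -693001/7560, …
ICs: h(0) = 0, h′(0) = -3, h′′(0) = -9, h′′′(0) = -57.

f: a_k = -3, -12, -24, -32, -32, -128/5, -256/15, -1024/105, -512/105, -2048/945, …
g: a_k = 0, 3, -9/2, 9, -81/4, 243/5, -243/2, 2187/7, -6561/8, 2187, …
f+g: L₀ = lclm(L_f,L_g), ord ≤ 1+2.
∫: right-multiply L₀ by Dx.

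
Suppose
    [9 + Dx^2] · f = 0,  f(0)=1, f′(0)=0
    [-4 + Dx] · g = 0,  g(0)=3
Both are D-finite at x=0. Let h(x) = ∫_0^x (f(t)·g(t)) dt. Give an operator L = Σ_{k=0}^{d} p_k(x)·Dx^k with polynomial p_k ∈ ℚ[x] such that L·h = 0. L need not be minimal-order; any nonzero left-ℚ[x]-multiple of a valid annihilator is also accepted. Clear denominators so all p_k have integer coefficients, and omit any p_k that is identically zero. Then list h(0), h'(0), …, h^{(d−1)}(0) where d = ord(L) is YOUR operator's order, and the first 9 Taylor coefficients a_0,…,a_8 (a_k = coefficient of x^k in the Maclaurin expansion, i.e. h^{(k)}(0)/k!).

f: a_k = 1, 0, -9/2, 0, 27/8, 0, -81/80, 0, 729/4480, …
g: a_k = 3, 12, 24, 32, 32, 128/5, 256/15, 1024/105, 512/105, …
h₀=f·g: eliminate ⇒ L₀, order ≤ 2·1.
h=∫h₀ ⇒ L = L₀·Dx.
L = 25·Dx - 8·Dx^2 + Dx^3  (order 3).
h: a_k = 0, 3, 6, 7/2, -11/2, -527/40, -779/60, -1679/240, -4031/3360, …
ICs: h(0) = 0, h′(0) = 3, h′′(0) = 12.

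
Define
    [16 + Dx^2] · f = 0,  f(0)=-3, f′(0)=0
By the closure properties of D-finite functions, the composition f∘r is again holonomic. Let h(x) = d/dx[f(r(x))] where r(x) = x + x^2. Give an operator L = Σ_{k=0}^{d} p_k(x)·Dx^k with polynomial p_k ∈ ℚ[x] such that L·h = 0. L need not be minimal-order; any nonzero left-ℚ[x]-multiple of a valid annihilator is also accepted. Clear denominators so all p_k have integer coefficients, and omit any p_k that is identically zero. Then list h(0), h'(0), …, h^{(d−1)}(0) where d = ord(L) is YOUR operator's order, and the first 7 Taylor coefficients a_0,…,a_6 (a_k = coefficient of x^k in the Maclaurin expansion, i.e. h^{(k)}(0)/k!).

f: a_k = -3, 0, 24, 0, -32, 0, 256/15, …
Change of var in L_f (x↦r) gives L₀.
h=h₀': d/dx-closure on L₀ ⇒ L.
L = (28 + 128·x + 384·x^2 + 512·x^3 + 256·x^4) + (-6 - 12·x)·Dx + (1 + 4·x + 4·x^2)·Dx^2  (order 2).
h: a_k = 0, 48, 144, -32, -640, -5248/5, -896/5, …
ICs: h(0) = 0, h′(0) = 48.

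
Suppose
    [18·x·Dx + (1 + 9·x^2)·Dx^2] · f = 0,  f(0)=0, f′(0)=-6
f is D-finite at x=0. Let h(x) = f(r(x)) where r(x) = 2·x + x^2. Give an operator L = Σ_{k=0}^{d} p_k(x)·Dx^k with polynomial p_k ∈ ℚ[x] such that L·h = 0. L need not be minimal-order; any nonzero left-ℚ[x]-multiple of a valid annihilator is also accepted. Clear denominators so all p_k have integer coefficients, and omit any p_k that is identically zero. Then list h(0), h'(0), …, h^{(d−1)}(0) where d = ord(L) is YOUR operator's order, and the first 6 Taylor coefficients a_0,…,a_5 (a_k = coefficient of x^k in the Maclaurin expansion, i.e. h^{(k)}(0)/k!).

L = (-1 + 72·x + 144·x^2 + 108·x^3 + 27·x^4)·Dx + (1 + x + 36·x^2 + 72·x^3 + 45·x^4 + 9·x^5)·Dx^2  (order 2).
h: a_k = 0, -12, -6, 144, 216, -15012/5, …
ICs: h(0) = 0, h′(0) = -12.

f: a_k = 0, -6, 0, 18, 0, -486/5, …
L₀ from L_f via x↦r, Dx↦r'^{-1}Dx.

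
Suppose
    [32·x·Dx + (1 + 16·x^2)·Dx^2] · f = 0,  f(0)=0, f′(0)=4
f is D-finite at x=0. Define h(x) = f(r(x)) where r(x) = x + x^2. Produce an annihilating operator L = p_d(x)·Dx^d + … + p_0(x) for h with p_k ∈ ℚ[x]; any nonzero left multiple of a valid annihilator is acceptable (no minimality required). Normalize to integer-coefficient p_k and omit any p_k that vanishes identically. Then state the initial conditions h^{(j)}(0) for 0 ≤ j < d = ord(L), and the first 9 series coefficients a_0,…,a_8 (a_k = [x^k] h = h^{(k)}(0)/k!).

L = (-2 + 32·x + 128·x^2 + 192·x^3 + 96·x^4)·Dx + (1 + 2·x + 16·x^2 + 64·x^3 + 80·x^4 + 32·x^5)·Dx^2  (order 2).
h: a_k = 0, 4, 4, -64/3, -64, 704/5, 3008/3, -2048/7, -14336, …
ICs: h(0) = 0, h′(0) = 4.

f: a_k = 0, 4, 0, -64/3, 0, 1024/5, 0, -16384/7, 0, …
h₀=f(r): pull back L_f along r ⇒ L₀.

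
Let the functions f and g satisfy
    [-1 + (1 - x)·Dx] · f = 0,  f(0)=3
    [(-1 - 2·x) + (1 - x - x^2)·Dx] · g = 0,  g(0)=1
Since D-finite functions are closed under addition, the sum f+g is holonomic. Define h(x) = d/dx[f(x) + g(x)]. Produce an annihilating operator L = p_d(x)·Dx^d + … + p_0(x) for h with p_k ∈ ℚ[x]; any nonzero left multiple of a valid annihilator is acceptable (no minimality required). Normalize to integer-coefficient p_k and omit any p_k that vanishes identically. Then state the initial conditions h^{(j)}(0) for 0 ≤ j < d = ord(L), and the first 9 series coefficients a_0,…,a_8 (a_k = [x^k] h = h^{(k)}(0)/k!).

L = (-6 - 24·x - 24·x^3 + 6·x^4) + (6 + 6·x - 6·x^2 - 21·x^4 + 6·x^5)·Dx + (-1 + 2·x - 3·x^2 + 6·x^3 - 2·x^4 - 3·x^5 + x^6)·Dx^2  (order 2).
h: a_k = 4, 10, 18, 32, 55, 96, 168, 296, 522, …
ICs: h(0) = 4, h′(0) = 10.

f: a_k = 3, 3, 3, 3, 3, 3, 3, 3, 3, …
g: a_k = 1, 1, 2, 3, 5, 8, 13, 21, 34, …
h₀=f+g: left-lcm gives L₀, ord ≤ 2.
h=h₀': d/dx-closure on L₀ ⇒ L.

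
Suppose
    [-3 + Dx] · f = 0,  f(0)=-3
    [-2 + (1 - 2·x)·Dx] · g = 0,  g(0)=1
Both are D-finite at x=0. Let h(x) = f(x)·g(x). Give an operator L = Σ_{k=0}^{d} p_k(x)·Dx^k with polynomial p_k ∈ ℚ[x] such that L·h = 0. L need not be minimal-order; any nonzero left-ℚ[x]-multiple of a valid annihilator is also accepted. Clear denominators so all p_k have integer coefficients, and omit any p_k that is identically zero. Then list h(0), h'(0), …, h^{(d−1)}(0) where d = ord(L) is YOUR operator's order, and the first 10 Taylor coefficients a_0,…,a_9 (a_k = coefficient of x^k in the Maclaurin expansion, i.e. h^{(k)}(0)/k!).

f: a_k = -3, -9, -27/2, -27/2, -81/8, -243/40, -243/80, -729/560, -2187/4480, -729/4480, …
g: a_k = 1, 2, 4, 8, 16, 32, 64, 128, 256, 512, …
Product ⇒ symmetric product L₀, ord ≤ 1.
L = (5 - 6·x) + (-1 + 2·x)·Dx  (order 1).
h: a_k = -3, -15, -87/2, -201/2, -1689/8, -17133/40, -13755/16, -963579/560, -15419451/4480, -30839631/4480, …
ICs: h(0) = -3.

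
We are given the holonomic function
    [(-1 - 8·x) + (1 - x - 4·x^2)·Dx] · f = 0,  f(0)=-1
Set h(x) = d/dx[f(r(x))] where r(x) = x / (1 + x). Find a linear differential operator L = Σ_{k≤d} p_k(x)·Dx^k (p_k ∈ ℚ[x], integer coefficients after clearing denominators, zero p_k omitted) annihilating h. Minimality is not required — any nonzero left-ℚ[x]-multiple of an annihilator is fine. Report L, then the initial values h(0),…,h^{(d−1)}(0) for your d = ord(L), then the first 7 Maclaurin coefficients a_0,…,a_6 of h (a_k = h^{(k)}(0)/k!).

L = (8 + 24·x + 120·x^2 + 72·x^3) + (-1 - 11·x - 15·x^2 + 31·x^3 + 36·x^4)·Dx  (order 1).
h: a_k = -1, -8, 0, -64, 80, -480, 1008, …
ICs: h(0) = -1.

f: a_k = -1, -1, -5, -9, -29, -65, -181, …
h₀=f(r): pull back L_f along r ⇒ L₀.
Differentiate: ansatz ord ≤ ord L₀ ⇒ L.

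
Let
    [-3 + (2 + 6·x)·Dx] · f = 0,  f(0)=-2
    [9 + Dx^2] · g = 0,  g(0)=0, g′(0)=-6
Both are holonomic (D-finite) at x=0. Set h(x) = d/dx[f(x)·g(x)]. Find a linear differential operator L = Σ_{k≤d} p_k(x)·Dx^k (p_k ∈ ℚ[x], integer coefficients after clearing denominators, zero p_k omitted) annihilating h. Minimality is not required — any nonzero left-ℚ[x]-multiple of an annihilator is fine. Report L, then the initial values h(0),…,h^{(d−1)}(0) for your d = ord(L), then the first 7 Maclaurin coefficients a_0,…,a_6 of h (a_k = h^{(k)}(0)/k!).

f: a_k = -2, -3, 9/4, -27/8, 405/64, -1701/128, 15309/512, …
g: a_k = 0, -6, 0, 9, 0, -81/20, 0, …
Product ⇒ symmetric product L₀, ord ≤ 2.
Differentiate: ansatz ord ≤ ord L₀ ⇒ L.
L = (477 + 3888·x + 11016·x^2 + 15552·x^3 + 11664·x^4) + (-12 - 324·x - 1296·x^2 - 1296·x^3)·Dx + (28 + 264·x + 972·x^2 + 1728·x^3 + 1296·x^4)·Dx^2  (order 2).
h: a_k = 12, 36, -189/2, -27, -1539/32, 59049/160, -238869/256, …
ICs: h(0) = 12, h′(0) = 36.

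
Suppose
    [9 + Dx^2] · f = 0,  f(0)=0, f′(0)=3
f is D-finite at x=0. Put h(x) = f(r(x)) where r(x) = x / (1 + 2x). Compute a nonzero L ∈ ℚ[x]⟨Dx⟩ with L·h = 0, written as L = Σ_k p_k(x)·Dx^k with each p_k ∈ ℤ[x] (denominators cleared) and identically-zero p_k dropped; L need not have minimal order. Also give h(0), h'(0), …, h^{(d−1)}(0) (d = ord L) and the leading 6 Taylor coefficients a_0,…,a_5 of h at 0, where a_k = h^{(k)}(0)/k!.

f: a_k = 0, 3, 0, -9/2, 0, 81/40, …
Substitute x→r, Dx→(1/r')Dx; clear ⇒ L₀.
L = 9 + (4 + 24·x + 48·x^2 + 32·x^3)·Dx + (1 + 8·x + 24·x^2 + 32·x^3 + 16·x^4)·Dx^2  (order 2).
h: a_k = 0, 3, -6, 15/2, 3, -2319/40, …
ICs: h(0) = 0, h′(0) = 3.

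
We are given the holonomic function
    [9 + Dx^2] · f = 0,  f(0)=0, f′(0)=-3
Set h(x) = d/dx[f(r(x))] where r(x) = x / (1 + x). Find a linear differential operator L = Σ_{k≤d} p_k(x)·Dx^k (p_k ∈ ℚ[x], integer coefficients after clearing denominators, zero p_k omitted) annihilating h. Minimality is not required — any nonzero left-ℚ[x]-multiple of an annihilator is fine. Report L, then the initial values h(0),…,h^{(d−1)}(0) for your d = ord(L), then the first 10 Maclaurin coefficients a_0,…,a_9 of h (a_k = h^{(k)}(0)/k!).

L = (15 + 12·x + 6·x^2) + (6 + 18·x + 18·x^2 + 6·x^3)·Dx + (1 + 4·x + 6·x^2 + 4·x^3 + x^4)·Dx^2  (order 2).
h: a_k = -3, 6, 9/2, -42, 879/8, -765/4, 19353/80, -1893/10, -268299/4480, 269643/448, …
ICs: h(0) = -3, h′(0) = 6.

f: a_k = 0, -3, 0, 9/2, 0, -81/40, 0, 243/560, 0, -243/4480, …
L₀ from L_f via x↦r, Dx↦r'^{-1}Dx.
h=h₀': d/dx-closure on L₀ ⇒ L.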